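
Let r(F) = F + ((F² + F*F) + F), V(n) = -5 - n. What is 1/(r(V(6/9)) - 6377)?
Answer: -9/56917 ≈ -0.00015813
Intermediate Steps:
r(F) = 2*F + 2*F² (r(F) = F + ((F² + F²) + F) = F + (2*F² + F) = F + (F + 2*F²) = 2*F + 2*F²)
1/(r(V(6/9)) - 6377) = 1/(2*(-5 - 6/9)*(1 + (-5 - 6/9)) - 6377) = 1/(2*(-5 - 1*⅔)*(1 + (-5 - 1*⅔)) - 6377) = 1/(2*(-5 - ⅔)*(1 + (-5 - ⅔)) - 6377) = 1/(2*(-17/3)*(1 - 17/3) - 6377) = 1/(2*(-17/3)*(-14/3) - 6377) = 1/(476/9 - 6377) = 1/(-56917/9) = -9/56917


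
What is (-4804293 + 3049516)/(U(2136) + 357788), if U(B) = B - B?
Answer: -1754777/357788 ≈ -4.9045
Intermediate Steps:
U(B) = 0
(-4804293 + 3049516)/(U(2136) + 357788) = (-4804293 + 3049516)/(0 + 357788) = -1754777/357788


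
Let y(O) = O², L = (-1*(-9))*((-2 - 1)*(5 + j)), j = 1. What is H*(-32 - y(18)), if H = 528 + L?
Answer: -130296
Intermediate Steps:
L = -162 (L = (-1*(-9))*((-2 - 1)*(5 + 1)) = 9*(-3*6) = 9*(-18) = -162)
H = 366 (H = 528 - 162 = 366)
H*(-32 - y(18)) = 366*(-32 - 1*18²) = 366*(-32 - 1*324) = 366*(-32 - 324) = 366*(-356) = -130296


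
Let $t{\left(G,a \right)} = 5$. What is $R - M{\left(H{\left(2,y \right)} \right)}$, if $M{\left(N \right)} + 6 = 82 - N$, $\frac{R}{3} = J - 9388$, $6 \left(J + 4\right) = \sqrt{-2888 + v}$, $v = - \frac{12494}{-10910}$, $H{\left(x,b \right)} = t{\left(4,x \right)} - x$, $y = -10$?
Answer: $-28249 + \frac{i \sqrt{85904210815}}{10910} \approx -28249.0 + 26.865 i$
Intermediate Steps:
$H{\left(x,b \right)} = 5 - x$
$v = \frac{6247}{5455}$ ($v = \left(-12494\right) \left(- \frac{1}{10910}\right) = \frac{6247}{5455} \approx 1.1452$)
$J = -4 + \frac{i \sqrt{85904210815}}{32730}$ ($J = -4 + \frac{\sqrt{-2888 + \frac{6247}{5455}}}{6} = -4 + \frac{\sqrt{- \frac{15747793}{5455}}}{6} = -4 + \frac{\frac{1}{5455} i \sqrt{85904210815}}{6} = -4 + \frac{i \sqrt{85904210815}}{32730} \approx -4.0 + 8.9549 i$)
$R = -28176 + \frac{i \sqrt{85904210815}}{10910}$ ($R = 3 \left(\left(-4 + \frac{i \sqrt{85904210815}}{32730}\right) - 9388\right) = 3 \left(-9392 + \frac{i \sqrt{85904210815}}{32730}\right) = -28176 + \frac{i \sqrt{85904210815}}{10910} \approx -28176.0 + 26.865 i$)
$M{\left(N \right)} = 76 - N$ ($M{\left(N \right)} = -6 - \left(-82 + N\right) = 76 - N$)
$R - M{\left(H{\left(2,y \right)} \right)} = \left(-28176 + \frac{i \sqrt{85904210815}}{10910}\right) - \left(76 - \left(5 - 2\right)\right) = \left(-28176 + \frac{i \sqrt{85904210815}}{10910}\right) - \left(76 - 3\right) = \left(-28176 + \frac{i \sqrt{85904210815}}{10910}\right) - 73 = -28249 + \frac{i \sqrt{85904210815}}{10910}$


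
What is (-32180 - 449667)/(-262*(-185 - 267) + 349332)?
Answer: -481847/467756 ≈ -1.0301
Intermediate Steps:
(-32180 - 449667)/(-262*(-185 - 267) + 349332) = -481847/(-262*(-452) + 349332) = -481847/(118424 + 349332) = -481847/467756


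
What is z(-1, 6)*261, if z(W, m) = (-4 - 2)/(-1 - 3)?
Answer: 783/2 ≈ 391.50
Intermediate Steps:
z(W, m) = 3/2 (z(W, m) = -6/(-4) = -6*(-1/4) = 3/2)
z(-1, 6)*261 = (3/2)*261 = 783/2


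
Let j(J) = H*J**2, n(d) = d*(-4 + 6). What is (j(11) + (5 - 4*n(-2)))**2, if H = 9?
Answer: 1232100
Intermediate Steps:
n(d) = 2*d (n(d) = d*2 = 2*d)
j(J) = 9*J**2
(j(11) + (5 - 4*n(-2)))**2 = (9*11**2 + (5 - 8*(-2)))**2 = (9*121 + (5 - 4*(-4)))**2 = (1089 + (5 + 16))**2 = (1089 + 21)**2 = 1110**2 = 1232100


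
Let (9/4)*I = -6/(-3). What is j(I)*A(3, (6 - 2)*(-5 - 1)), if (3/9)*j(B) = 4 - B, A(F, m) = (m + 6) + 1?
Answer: -476/3 ≈ -158.67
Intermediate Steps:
A(F, m) = 7 + m (A(F, m) = (6 + m) + 1 = 7 + m)
I = 8/9 (I = 4*(-6/(-3))/9 = 4*(-6*(-1/3))/9 = (4/9)*2 = 8/9 ≈ 0.88889)
j(B) = 12 - 3*B (j(B) = 3*(4 - B) = 12 - 3*B)
j(I)*A(3, (6 - 2)*(-5 - 1)) = (12 - 3*8/9)*(7 + (6 - 2)*(-5 - 1)) = (12 - 8/3)*(7 + 4*(-6)) = 28*(7 - 24)/3 = (28/3)*(-17) = -476/3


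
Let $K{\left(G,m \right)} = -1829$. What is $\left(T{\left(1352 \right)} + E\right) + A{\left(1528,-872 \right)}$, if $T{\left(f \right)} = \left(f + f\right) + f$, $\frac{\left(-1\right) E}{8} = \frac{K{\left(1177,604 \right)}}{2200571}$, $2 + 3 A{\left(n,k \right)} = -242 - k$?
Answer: $\frac{28158550412}{6601713} \approx 4265.3$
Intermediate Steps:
$A{\left(n,k \right)} = - \frac{244}{3} - \frac{k}{3}$ ($A{\left(n,k \right)} = - \frac{2}{3} + \frac{-242 - k}{3} = - \frac{2}{3} - \left(\frac{242}{3} + \frac{k}{3}\right) = - \frac{244}{3} - \frac{k}{3}$)
$E = \frac{14632}{2200571}$ ($E = - 8 \left(- \frac{1829}{2200571}\right) = - 8 \left(\left(-1829\right) \frac{1}{2200571}\right) = \left(-8\right) \left(- \frac{1829}{2200571}\right) = \frac{14632}{2200571} \approx 0.0066492$)
$T{\left(f \right)} = 3 f$ ($T{\left(f \right)} = 2 f + f = 3 f$)
$\left(T{\left(1352 \right)} + E\right) + A{\left(1528,-872 \right)} = \left(3 \cdot 1352 + \frac{14632}{2200571}\right) - - \frac{628}{3} = \left(4056 + \frac{14632}{2200571}\right) + \left(- \frac{244}{3} + \frac{872}{3}\right) = \frac{8925530608}{2200571} + \frac{628}{3} = \frac{28158550412}{6601713}$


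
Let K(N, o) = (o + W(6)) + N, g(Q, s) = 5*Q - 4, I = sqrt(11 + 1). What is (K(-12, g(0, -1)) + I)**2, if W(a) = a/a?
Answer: 237 - 60*sqrt(3) ≈ 133.08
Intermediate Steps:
I = 2*sqrt(3) (I = sqrt(12) = 2*sqrt(3) ≈ 3.4641)
g(Q, s) = -4 + 5*Q
W(a) = 1
K(N, o) = 1 + N + o (K(N, o) = (o + 1) + N = (1 + o) + N = 1 + N + o)
(K(-12, g(0, -1)) + I)**2 = ((1 - 12 + (-4 + 5*0)) + 2*sqrt(3))**2 = ((1 - 12 + (-4 + 0)) + 2*sqrt(3))**2 = ((1 - 12 - 4) + 2*sqrt(3))**2 = (-15 + 2*sqrt(3))**2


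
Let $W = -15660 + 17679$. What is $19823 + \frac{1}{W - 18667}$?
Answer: $\frac{330013303}{16648} \approx 19823.0$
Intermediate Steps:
$W = 2019$
$19823 + \frac{1}{W - 18667} = 19823 + \frac{1}{2019 - 18667} = 19823 + \frac{1}{-16648} = 19823 - \frac{1}{16648} = \frac{330013303}{16648}$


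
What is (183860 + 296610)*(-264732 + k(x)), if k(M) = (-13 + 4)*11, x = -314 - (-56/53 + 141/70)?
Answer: -127243350570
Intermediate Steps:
x = -1168493/3710 (x = -314 - (-56*1/53 + 141*(1/70)) = -314 - (-56/53 + 141/70) = -314 - 1*3553/3710 = -314 - 3553/3710 = -1168493/3710 ≈ -314.96)
k(M) = -99 (k(M) = -9*11 = -99)
(183860 + 296610)*(-264732 + k(x)) = (183860 + 296610)*(-264732 - 99) = 480470*(-264831) = -127243350570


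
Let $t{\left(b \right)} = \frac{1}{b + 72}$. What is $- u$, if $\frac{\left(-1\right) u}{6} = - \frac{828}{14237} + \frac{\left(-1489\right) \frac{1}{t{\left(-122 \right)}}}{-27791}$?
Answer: $- \frac{282510156}{17202629} \approx -16.422$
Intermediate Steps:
$t{\left(b \right)} = \frac{1}{72 + b}$
$u = \frac{282510156}{17202629}$ ($u = - 6 \left(- \frac{828}{14237} + \frac{\left(-1489\right) \frac{1}{\frac{1}{72 - 122}}}{-27791}\right) = - 6 \left(\left(-828\right) \frac{1}{14237} + - \frac{1489}{\frac{1}{-50}} \left(- \frac{1}{27791}\right)\right) = - 6 \left(- \frac{36}{619} + - \frac{1489}{- \frac{1}{50}} \left(- \frac{1}{27791}\right)\right) = - 6 \left(- \frac{36}{619} + \left(-1489\right) \left(-50\right) \left(- \frac{1}{27791}\right)\right) = - 6 \left(- \frac{36}{619} + 74450 \left(- \frac{1}{27791}\right)\right) = - 6 \left(- \frac{36}{619} - \frac{74450}{27791}\right) = \left(-6\right) \left(- \frac{47085026}{17202629}\right) = \frac{282510156}{17202629} \approx 16.422$)
$- u = \left(-1\right) \frac{282510156}{17202629} = - \frac{282510156}{17202629}$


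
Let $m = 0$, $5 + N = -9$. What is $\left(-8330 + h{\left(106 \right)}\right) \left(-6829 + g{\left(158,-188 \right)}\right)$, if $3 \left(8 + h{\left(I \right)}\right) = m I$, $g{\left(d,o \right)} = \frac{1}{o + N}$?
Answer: $\frac{5750964571}{101} \approx 5.694 \cdot 10^{7}$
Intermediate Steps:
$N = -14$ ($N = -5 - 9 = -14$)
$g{\left(d,o \right)} = \frac{1}{-14 + o}$ ($g{\left(d,o \right)} = \frac{1}{o - 14} = \frac{1}{-14 + o}$)
$h{\left(I \right)} = -8$ ($h{\left(I \right)} = -8 + \frac{0 I}{3} = -8 + \frac{1}{3} \cdot 0 = -8 + 0 = -8$)
$\left(-8330 + h{\left(106 \right)}\right) \left(-6829 + g{\left(158,-188 \right)}\right) = \left(-8330 - 8\right) \left(-6829 + \frac{1}{-14 - 188}\right) = - 8338 \left(-6829 + \frac{1}{-202}\right) = - 8338 \left(-6829 - \frac{1}{202}\right) = \left(-8338\right) \left(- \frac{1379459}{202}\right) = \frac{5750964571}{101}$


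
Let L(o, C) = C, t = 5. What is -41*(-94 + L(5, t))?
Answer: 3649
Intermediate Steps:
-41*(-94 + L(5, t)) = -41*(-94 + 5) = -41*(-89) = 3649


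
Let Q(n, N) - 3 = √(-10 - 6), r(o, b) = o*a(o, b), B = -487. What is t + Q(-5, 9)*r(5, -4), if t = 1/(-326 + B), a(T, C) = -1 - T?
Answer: -73171/813 - 120*I ≈ -90.001 - 120.0*I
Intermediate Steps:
r(o, b) = o*(-1 - o)
Q(n, N) = 3 + 4*I (Q(n, N) = 3 + √(-10 - 6) = 3 + √(-16) = 3 + 4*I)
t = -1/813 (t = 1/(-326 - 487) = 1/(-813) = -1/813 ≈ -0.0012300)
t + Q(-5, 9)*r(5, -4) = -1/813 + (3 + 4*I)*(-1*5*(1 + 5)) = -1/813 + (3 + 4*I)*(-1*5*6) = -1/813 + (3 + 4*I)*(-30) = -1/813 + (-90 - 120*I) = -73171/813 - 120*I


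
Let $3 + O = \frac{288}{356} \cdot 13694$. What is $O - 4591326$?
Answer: $- \frac{407642313}{89} \approx -4.5802 \cdot 10^{6}$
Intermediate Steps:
$O = \frac{985701}{89}$ ($O = -3 + \frac{288}{356} \cdot 13694 = -3 + 288 \cdot \frac{1}{356} \cdot 13694 = -3 + \frac{72}{89} \cdot 13694 = -3 + \frac{985968}{89} = \frac{985701}{89} \approx 11075.0$)
$O - 4591326 = \frac{985701}{89} - 4591326 = - \frac{407642313}{89}$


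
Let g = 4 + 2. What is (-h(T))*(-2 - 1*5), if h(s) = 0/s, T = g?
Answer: 0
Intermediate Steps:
g = 6
T = 6
h(s) = 0
(-h(T))*(-2 - 1*5) = (-1*0)*(-2 - 1*5) = 0*(-2 - 5) = 0*(-7) = 0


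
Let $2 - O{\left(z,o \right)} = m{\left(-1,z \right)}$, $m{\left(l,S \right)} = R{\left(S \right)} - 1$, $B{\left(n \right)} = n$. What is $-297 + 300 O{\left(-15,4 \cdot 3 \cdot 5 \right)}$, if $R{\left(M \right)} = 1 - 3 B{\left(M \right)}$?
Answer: $-13197$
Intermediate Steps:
$R{\left(M \right)} = 1 - 3 M$
$m{\left(l,S \right)} = - 3 S$ ($m{\left(l,S \right)} = \left(1 - 3 S\right) - 1 = - 3 S$)
$O{\left(z,o \right)} = 2 + 3 z$ ($O{\left(z,o \right)} = 2 - - 3 z = 2 + 3 z$)
$-297 + 300 O{\left(-15,4 \cdot 3 \cdot 5 \right)} = -297 + 300 \left(2 + 3 \left(-15\right)\right) = -297 + 300 \left(2 - 45\right) = -297 + 300 \left(-43\right) = -297 - 12900 = -13197$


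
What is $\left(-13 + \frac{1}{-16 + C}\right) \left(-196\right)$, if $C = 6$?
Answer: $\frac{12838}{5} \approx 2567.6$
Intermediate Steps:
$\left(-13 + \frac{1}{-16 + C}\right) \left(-196\right) = \left(-13 + \frac{1}{-16 + 6}\right) \left(-196\right) = \left(-13 + \frac{1}{-10}\right) \left(-196\right) = \left(-13 - \frac{1}{10}\right) \left(-196\right) = \left(- \frac{131}{10}\right) \left(-196\right) = \frac{12838}{5}$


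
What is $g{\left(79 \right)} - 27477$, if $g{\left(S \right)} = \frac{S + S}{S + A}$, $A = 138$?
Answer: $- \frac{5962351}{217} \approx -27476.0$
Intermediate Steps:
$g{\left(S \right)} = \frac{2 S}{138 + S}$ ($g{\left(S \right)} = \frac{S + S}{S + 138} = \frac{2 S}{138 + S}$)
$g{\left(79 \right)} - 27477 = 2 \cdot 79 \frac{1}{138 + 79} - 27477 = 2 \cdot 79 \cdot \frac{1}{217} - 27477 = \frac{158}{217} - 27477 = - \frac{5962351}{217}$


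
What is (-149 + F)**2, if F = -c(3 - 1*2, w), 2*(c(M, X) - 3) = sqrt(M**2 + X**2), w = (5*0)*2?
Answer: 93025/4 ≈ 23256.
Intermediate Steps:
w = 0 (w = 0*2 = 0)
c(M, X) = 3 + sqrt(M**2 + X**2)/2
F = -7/2 (F = -(3 + sqrt((3 - 1*2)**2 + 0**2)/2) = -(3 + sqrt((3 - 2)**2 + 0)/2) = -(3 + sqrt(1**2 + 0)/2) = -(3 + sqrt(1 + 0)/2) = -(3 + sqrt(1)/2) = -(3 + (1/2)*1) = -(3 + 1/2) = -1*7/2 = -7/2 ≈ -3.5000)
(-149 + F)**2 = (-149 - 7/2)**2 = (-305/2)**2 = 93025/4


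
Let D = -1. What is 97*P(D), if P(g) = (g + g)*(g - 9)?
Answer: 1940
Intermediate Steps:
P(g) = 2*g*(-9 + g) (P(g) = (2*g)*(-9 + g) = 2*g*(-9 + g))
97*P(D) = 97*(2*(-1)*(-9 - 1)) = 97*(2*(-1)*(-10)) = 97*20 = 1940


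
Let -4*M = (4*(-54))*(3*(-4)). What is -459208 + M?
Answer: -459856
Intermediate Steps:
M = -648 (M = -4*(-54)*3*(-4)/4 = -(-54)*(-12) = -1/4*2592 = -648)
-459208 + M = -459208 - 648 = -459856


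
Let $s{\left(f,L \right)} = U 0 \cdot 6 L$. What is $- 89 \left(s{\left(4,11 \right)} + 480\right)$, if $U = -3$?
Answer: $-42720$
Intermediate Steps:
$s{\left(f,L \right)} = 0$ ($s{\left(f,L \right)} = \left(-3\right) 0 \cdot 6 L = 0 \cdot 6 L = 0$)
$- 89 \left(s{\left(4,11 \right)} + 480\right) = - 89 \left(0 + 480\right) = \left(-89\right) 480 = -42720$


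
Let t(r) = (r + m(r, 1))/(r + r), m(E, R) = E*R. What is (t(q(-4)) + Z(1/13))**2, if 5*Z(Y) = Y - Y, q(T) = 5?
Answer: 1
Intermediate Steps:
t(r) = 1 (t(r) = (r + r*1)/(r + r) = (r + r)/((2*r)) = (2*r)*(1/(2*r)) = 1)
Z(Y) = 0 (Z(Y) = (Y - Y)/5 = (1/5)*0 = 0)
(t(q(-4)) + Z(1/13))**2 = (1 + 0)**2 = 1**2 = 1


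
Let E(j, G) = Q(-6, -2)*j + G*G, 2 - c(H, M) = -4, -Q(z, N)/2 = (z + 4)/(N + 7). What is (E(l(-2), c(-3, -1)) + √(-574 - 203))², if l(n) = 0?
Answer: (36 + I*√777)² ≈ 519.0 + 2007.0*I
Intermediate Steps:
Q(z, N) = -2*(4 + z)/(7 + N) (Q(z, N) = -2*(z + 4)/(N + 7) = -2*(4 + z)/(7 + N))
c(H, M) = 6 (c(H, M) = 2 - 1*(-4) = 2 + 4 = 6)
E(j, G) = G² + 4*j/5 (E(j, G) = (2*(-4 - 1*(-6))/(7 - 2))*j + G*G = (2*(-4 + 6)/5)*j + G² = (2*(⅕)*2)*j + G² = 4*j/5 + G² = G² + 4*j/5)
(E(l(-2), c(-3, -1)) + √(-574 - 203))² = ((6² + (⅘)*0) + √(-574 - 203))² = ((36 + 0) + √(-777))² = (36 + I*√777)²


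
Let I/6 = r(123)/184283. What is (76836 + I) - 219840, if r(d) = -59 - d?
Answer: -26353207224/184283 ≈ -1.4300e+5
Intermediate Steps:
I = -1092/184283 (I = 6*((-59 - 1*123)/184283) = 6*((-59 - 123)*(1/184283)) = 6*(-182*1/184283) = 6*(-182/184283) = -1092/184283 ≈ -0.0059257)
(76836 + I) - 219840 = (76836 - 1092/184283) - 219840 = 14159567496/184283 - 219840 = -26353207224/184283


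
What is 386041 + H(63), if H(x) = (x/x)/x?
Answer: 24320584/63 ≈ 3.8604e+5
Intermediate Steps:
H(x) = 1/x
386041 + H(63) = 386041 + 1/63 = 24320584/63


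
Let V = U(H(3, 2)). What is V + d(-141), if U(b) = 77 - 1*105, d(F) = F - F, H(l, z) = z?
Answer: -28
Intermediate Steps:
d(F) = 0
U(b) = -28 (U(b) = 77 - 105 = -28)
V = -28
V + d(-141) = -28 + 0 = -28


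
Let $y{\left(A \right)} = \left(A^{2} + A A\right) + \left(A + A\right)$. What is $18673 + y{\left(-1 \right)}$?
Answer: $18673$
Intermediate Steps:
$y{\left(A \right)} = 2 A + 2 A^{2}$ ($y{\left(A \right)} = \left(A^{2} + A^{2}\right) + 2 A = 2 A^{2} + 2 A = 2 A + 2 A^{2}$)
$18673 + y{\left(-1 \right)} = 18673 + 2 \left(-1\right) \left(1 - 1\right) = 18673 + 2 \left(-1\right) 0 = 18673 + 0 = 18673$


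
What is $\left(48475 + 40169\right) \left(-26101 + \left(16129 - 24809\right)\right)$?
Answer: $-3083126964$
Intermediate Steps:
$\left(48475 + 40169\right) \left(-26101 + \left(16129 - 24809\right)\right) = 88644 \left(-26101 - 8680\right) = 88644 \left(-34781\right) = -3083126964$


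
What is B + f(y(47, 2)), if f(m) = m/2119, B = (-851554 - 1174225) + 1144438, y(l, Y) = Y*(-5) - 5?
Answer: -1867561594/2119 ≈ -8.8134e+5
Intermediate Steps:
y(l, Y) = -5 - 5*Y (y(l, Y) = -5*Y - 5 = -5 - 5*Y)
B = -881341 (B = -2025779 + 1144438 = -881341)
f(m) = m/2119 (f(m) = m*(1/2119) = m/2119)
B + f(y(47, 2)) = -881341 + (-5 - 5*2)/2119 = -881341 + (-5 - 10)/2119 = -881341 + (1/2119)*(-15) = -881341 - 15/2119 = -1867561594/2119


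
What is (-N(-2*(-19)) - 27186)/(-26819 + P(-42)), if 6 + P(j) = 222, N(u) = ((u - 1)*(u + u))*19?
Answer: 80614/26603 ≈ 3.0303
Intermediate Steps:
N(u) = 38*u*(-1 + u) (N(u) = ((-1 + u)*(2*u))*19 = (2*u*(-1 + u))*19 = 38*u*(-1 + u))
P(j) = 216 (P(j) = -6 + 222 = 216)
(-N(-2*(-19)) - 27186)/(-26819 + P(-42)) = (-38*(-2*(-19))*(-1 - 2*(-19)) - 27186)/(-26819 + 216) = (-38*38*(-1 + 38) - 27186)/(-26603) = (-38*38*37 - 27186)*(-1/26603) = (-1*53428 - 27186)*(-1/26603) = (-53428 - 27186)*(-1/26603) = -80614*(-1/26603) = 80614/26603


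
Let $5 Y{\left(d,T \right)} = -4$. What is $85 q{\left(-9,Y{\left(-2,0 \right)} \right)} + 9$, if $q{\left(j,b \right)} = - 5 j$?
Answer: $3834$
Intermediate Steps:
$Y{\left(d,T \right)} = - \frac{4}{5}$ ($Y{\left(d,T \right)} = \frac{1}{5} \left(-4\right) = - \frac{4}{5}$)
$85 q{\left(-9,Y{\left(-2,0 \right)} \right)} + 9 = 85 \left(\left(-5\right) \left(-9\right)\right) + 9 = 85 \cdot 45 + 9 = 3825 + 9 = 3834$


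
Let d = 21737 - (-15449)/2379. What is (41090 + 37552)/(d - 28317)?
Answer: -187089318/15638371 ≈ -11.963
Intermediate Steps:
d = 51727772/2379 (d = 21737 - (-15449)/2379 = 21737 - 1*(-15449/2379) = 21737 + 15449/2379 = 51727772/2379 ≈ 21744.)
(41090 + 37552)/(d - 28317) = (41090 + 37552)/(51727772/2379 - 28317) = 78642/(-15638371/2379) = 78642*(-2379/15638371) = -187089318/15638371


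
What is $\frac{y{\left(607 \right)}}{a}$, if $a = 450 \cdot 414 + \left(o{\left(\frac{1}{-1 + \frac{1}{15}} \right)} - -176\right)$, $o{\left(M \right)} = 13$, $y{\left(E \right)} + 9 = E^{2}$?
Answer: $\frac{368440}{186489} \approx 1.9757$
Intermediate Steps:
$y{\left(E \right)} = -9 + E^{2}$
$a = 186489$ ($a = 450 \cdot 414 + \left(13 - -176\right) = 186300 + \left(13 + 176\right) = 186300 + 189 = 186489$)
$\frac{y{\left(607 \right)}}{a} = \frac{-9 + 607^{2}}{186489} = \left(-9 + 368449\right) \frac{1}{186489} = 368440 \cdot \frac{1}{186489} = \frac{368440}{186489}$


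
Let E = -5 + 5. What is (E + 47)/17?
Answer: 47/17 ≈ 2.7647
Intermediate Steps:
E = 0
(E + 47)/17 = (0 + 47)/17 = (1/17)*47 = 47/17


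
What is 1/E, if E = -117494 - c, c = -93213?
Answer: -1/24281 ≈ -4.1184e-5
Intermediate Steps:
E = -24281 (E = -117494 - 1*(-93213) = -117494 + 93213 = -24281)
1/E = 1/(-24281) = -1/24281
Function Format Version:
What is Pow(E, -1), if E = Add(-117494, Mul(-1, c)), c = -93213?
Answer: Rational(-1, 24281) ≈ -4.1184e-5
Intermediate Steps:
E = -24281 (E = Add(-117494, Mul(-1, -93213)) = Add(-117494, 93213) = -24281)
Pow(E, -1) = Pow(-24281, -1) = Rational(-1, 24281)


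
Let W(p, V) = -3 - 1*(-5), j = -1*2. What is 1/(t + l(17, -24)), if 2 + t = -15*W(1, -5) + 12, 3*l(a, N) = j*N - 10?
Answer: -3/22 ≈ -0.13636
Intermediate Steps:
j = -2
W(p, V) = 2 (W(p, V) = -3 + 5 = 2)
l(a, N) = -10/3 - 2*N/3 (l(a, N) = (-2*N - 10)/3 = (-10 - 2*N)/3 = -10/3 - 2*N/3)
t = -20 (t = -2 + (-15*2 + 12) = -2 + (-30 + 12) = -2 - 18 = -20)
1/(t + l(17, -24)) = 1/(-20 + (-10/3 - ⅔*(-24))) = 1/(-20 + (-10/3 + 16)) = 1/(-20 + 38/3) = 1/(-22/3) = -3/22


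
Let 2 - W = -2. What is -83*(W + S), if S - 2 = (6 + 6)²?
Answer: -12450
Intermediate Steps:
W = 4 (W = 2 - 1*(-2) = 2 + 2 = 4)
S = 146 (S = 2 + (6 + 6)² = 2 + 12² = 2 + 144 = 146)
-83*(W + S) = -83*(4 + 146) = -83*150 = -12450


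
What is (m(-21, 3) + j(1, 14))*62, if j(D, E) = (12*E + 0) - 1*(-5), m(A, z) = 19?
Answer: 11904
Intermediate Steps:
j(D, E) = 5 + 12*E (j(D, E) = 12*E + 5 = 5 + 12*E)
(m(-21, 3) + j(1, 14))*62 = (19 + (5 + 12*14))*62 = (19 + (5 + 168))*62 = (19 + 173)*62 = 192*62 = 11904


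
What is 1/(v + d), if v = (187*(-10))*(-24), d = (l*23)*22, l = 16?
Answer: 1/52976 ≈ 1.8876e-5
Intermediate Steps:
d = 8096 (d = (16*23)*22 = 368*22 = 8096)
v = 44880 (v = -1870*(-24) = 44880)
1/(v + d) = 1/(44880 + 8096) = 1/52976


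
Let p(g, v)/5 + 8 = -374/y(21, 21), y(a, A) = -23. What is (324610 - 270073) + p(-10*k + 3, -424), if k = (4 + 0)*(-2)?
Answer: 1255301/23 ≈ 54578.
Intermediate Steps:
k = -8 (k = 4*(-2) = -8)
p(g, v) = 950/23 (p(g, v) = -40 + 5*(-374/(-23)) = -40 + 5*(-374*(-1/23)) = -40 + 5*(374/23) = -40 + 1870/23 = 950/23)
(324610 - 270073) + p(-10*k + 3, -424) = (324610 - 270073) + 950/23 = 54537 + 950/23 = 1255301/23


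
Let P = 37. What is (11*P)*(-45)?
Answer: -18315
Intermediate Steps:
(11*P)*(-45) = (11*37)*(-45) = 407*(-45) = -18315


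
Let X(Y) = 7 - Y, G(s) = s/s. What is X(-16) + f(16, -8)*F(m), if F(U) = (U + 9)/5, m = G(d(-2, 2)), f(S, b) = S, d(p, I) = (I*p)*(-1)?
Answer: 55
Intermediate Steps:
d(p, I) = -I*p
G(s) = 1
m = 1
F(U) = 9/5 + U/5 (F(U) = (9 + U)*(⅕) = 9/5 + U/5)
X(-16) + f(16, -8)*F(m) = (7 - 1*(-16)) + 16*(9/5 + (⅕)*1) = (7 + 16) + 16*(9/5 + ⅕) = 23 + 16*2 = 23 + 32 = 55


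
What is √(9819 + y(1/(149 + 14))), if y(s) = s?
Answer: √260881174/163 ≈ 99.091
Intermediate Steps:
√(9819 + y(1/(149 + 14))) = √(9819 + 1/(149 + 14)) = √(9819 + 1/163) = √(1600498/163) = √260881174/163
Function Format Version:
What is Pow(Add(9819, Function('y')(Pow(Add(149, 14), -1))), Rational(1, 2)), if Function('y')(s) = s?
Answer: Mul(Rational(1, 163), Pow(260881174, Rational(1, 2))) ≈ 99.091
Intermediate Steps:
Pow(Add(9819, Function('y')(Pow(Add(149, 14), -1))), Rational(1, 2)) = Pow(Add(9819, Pow(Add(149, 14), -1)), Rational(1, 2)) = Pow(Add(9819, Pow(163, -1)), Rational(1, 2)) = Pow(Add(9819, Rational(1, 163)), Rational(1, 2)) = Pow(Rational(1600498, 163), Rational(1, 2)) = Mul(Rational(1, 163), Pow(260881174, Rational(1, 2)))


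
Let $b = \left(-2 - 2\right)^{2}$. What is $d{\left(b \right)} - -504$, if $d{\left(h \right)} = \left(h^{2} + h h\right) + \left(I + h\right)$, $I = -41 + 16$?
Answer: $1007$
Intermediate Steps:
$I = -25$
$b = 16$ ($b = \left(-4\right)^{2} = 16$)
$d{\left(h \right)} = -25 + h + 2 h^{2}$ ($d{\left(h \right)} = \left(h^{2} + h h\right) + \left(-25 + h\right) = \left(h^{2} + h^{2}\right) + \left(-25 + h\right) = 2 h^{2} + \left(-25 + h\right) = -25 + h + 2 h^{2}$)
$d{\left(b \right)} - -504 = \left(-25 + 16 + 2 \cdot 16^{2}\right) - -504 = \left(-25 + 16 + 2 \cdot 256\right) + 504 = \left(-25 + 16 + 512\right) + 504 = 503 + 504 = 1007$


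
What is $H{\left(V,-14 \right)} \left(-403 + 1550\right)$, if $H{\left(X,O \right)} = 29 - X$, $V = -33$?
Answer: $71114$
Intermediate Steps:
$H{\left(V,-14 \right)} \left(-403 + 1550\right) = \left(29 - -33\right) \left(-403 + 1550\right) = \left(29 + 33\right) 1147 = 62 \cdot 1147 = 71114$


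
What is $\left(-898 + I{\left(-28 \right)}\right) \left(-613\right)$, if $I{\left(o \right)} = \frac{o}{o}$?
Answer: $549861$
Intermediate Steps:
$I{\left(o \right)} = 1$
$\left(-898 + I{\left(-28 \right)}\right) \left(-613\right) = \left(-898 + 1\right) \left(-613\right) = \left(-897\right) \left(-613\right) = 549861$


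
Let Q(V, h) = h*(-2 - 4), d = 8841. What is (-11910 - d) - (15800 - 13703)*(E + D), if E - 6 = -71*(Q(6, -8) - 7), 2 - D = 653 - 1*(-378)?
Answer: 8228847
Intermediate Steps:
Q(V, h) = -6*h (Q(V, h) = h*(-6) = -6*h)
D = -1029 (D = 2 - (653 - 1*(-378)) = 2 - (653 + 378) = 2 - 1*1031 = 2 - 1031 = -1029)
E = -2905 (E = 6 - 71*(-6*(-8) - 7) = 6 - 71*(48 - 7) = 6 - 71*41 = 6 - 2911 = -2905)
(-11910 - d) - (15800 - 13703)*(E + D) = (-11910 - 1*8841) - (15800 - 13703)*(-2905 - 1029) = (-11910 - 8841) - 2097*(-3934) = -20751 - 1*(-8249598) = -20751 + 8249598 = 8228847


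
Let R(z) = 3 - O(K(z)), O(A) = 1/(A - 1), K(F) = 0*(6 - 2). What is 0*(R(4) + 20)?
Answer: 0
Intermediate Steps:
K(F) = 0 (K(F) = 0*4 = 0)
O(A) = 1/(-1 + A)
R(z) = 4 (R(z) = 3 - 1/(-1 + 0) = 3 - 1/(-1) = 3 - 1*(-1) = 3 + 1 = 4)
0*(R(4) + 20) = 0*(4 + 20) = 0*24 = 0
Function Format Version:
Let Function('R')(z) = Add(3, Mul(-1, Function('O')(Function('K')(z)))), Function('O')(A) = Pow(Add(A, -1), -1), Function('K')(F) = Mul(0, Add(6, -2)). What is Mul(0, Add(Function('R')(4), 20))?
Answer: 0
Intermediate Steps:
Function('K')(F) = 0 (Function('K')(F) = Mul(0, 4) = 0)
Function('O')(A) = Pow(Add(-1, A), -1)
Function('R')(z) = 4 (Function('R')(z) = Add(3, Mul(-1, Pow(Add(-1, 0), -1))) = Add(3, Mul(-1, Pow(-1, -1))) = Add(3, Mul(-1, -1)) = Add(3, 1) = 4)
Mul(0, Add(Function('R')(4), 20)) = Mul(0, Add(4, 20)) = Mul(0, 24) = 0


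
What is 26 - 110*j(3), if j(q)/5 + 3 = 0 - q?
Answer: 3326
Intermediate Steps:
j(q) = -15 - 5*q (j(q) = -15 + 5*(0 - q) = -15 + 5*(-q) = -15 - 5*q)
26 - 110*j(3) = 26 - 110*(-15 - 5*3) = 26 - 110*(-15 - 15) = 26 - 110*(-30) = 26 + 3300 = 3326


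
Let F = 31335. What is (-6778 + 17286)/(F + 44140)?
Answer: 10508/75475 ≈ 0.13923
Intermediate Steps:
(-6778 + 17286)/(F + 44140) = (-6778 + 17286)/(31335 + 44140) = 10508/75475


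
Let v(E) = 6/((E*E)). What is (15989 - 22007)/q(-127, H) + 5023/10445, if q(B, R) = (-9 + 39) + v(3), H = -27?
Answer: -94055957/480470 ≈ -195.76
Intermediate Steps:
v(E) = 6/E² (v(E) = 6/(E²) = 6/E²)
q(B, R) = 92/3 (q(B, R) = (-9 + 39) + 6/3² = 30 + 6*(⅑) = 30 + ⅔ = 92/3)
(15989 - 22007)/q(-127, H) + 5023/10445 = (15989 - 22007)/(92/3) + 5023/10445 = -6018*3/92 + 5023*(1/10445) = -9027/46 + 5023/10445 = -94055957/480470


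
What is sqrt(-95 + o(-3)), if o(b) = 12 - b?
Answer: 4*I*sqrt(5) ≈ 8.9443*I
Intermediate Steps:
sqrt(-95 + o(-3)) = sqrt(-95 + (12 - 1*(-3))) = sqrt(-95 + (12 + 3)) = sqrt(-95 + 15) = sqrt(-80) = 4*I*sqrt(5)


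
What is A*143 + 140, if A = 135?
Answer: 19445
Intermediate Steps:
A*143 + 140 = 135*143 + 140 = 19305 + 140 = 19445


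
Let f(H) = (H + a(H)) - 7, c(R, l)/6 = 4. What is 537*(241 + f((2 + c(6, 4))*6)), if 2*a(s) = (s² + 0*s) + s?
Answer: 6785532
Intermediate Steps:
a(s) = s/2 + s²/2 (a(s) = ((s² + 0*s) + s)/2 = ((s² + 0) + s)/2 = (s² + s)/2 = (s + s²)/2 = s/2 + s²/2)
c(R, l) = 24 (c(R, l) = 6*4 = 24)
f(H) = -7 + H + H*(1 + H)/2 (f(H) = (H + H*(1 + H)/2) - 7 = -7 + H + H*(1 + H)/2)
537*(241 + f((2 + c(6, 4))*6)) = 537*(241 + (-7 + ((2 + 24)*6)²/2 + 3*((2 + 24)*6)/2)) = 537*(241 + (-7 + (26*6)²/2 + 3*(26*6)/2)) = 537*(241 + (-7 + (½)*156² + (3/2)*156)) = 537*(241 + (-7 + (½)*24336 + 234)) = 537*(241 + (-7 + 12168 + 234)) = 537*(241 + 12395) = 537*12636 = 6785532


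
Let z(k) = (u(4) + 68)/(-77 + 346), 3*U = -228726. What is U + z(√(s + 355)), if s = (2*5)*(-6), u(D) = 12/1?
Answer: -20509018/269 ≈ -76242.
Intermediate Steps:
U = -76242 (U = (⅓)*(-228726) = -76242)
u(D) = 12 (u(D) = 12*1 = 12)
s = -60 (s = 10*(-6) = -60)
z(k) = 80/269 (z(k) = (12 + 68)/(-77 + 346) = 80/269)
U + z(√(s + 355)) = -76242 + 80/269 = -20509018/269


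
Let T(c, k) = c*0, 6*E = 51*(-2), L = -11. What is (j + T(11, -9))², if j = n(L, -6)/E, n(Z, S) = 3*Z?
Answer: 1089/289 ≈ 3.7682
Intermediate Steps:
E = -17 (E = (51*(-2))/6 = (⅙)*(-102) = -17)
T(c, k) = 0
j = 33/17 (j = (3*(-11))/(-17) = -33*(-1/17) = 33/17 ≈ 1.9412)
(j + T(11, -9))² = (33/17 + 0)² = (33/17)² = 1089/289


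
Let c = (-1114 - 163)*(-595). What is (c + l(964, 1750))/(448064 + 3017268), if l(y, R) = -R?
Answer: 758065/3465332 ≈ 0.21876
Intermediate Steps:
c = 759815 (c = -1277*(-595) = 759815)
(c + l(964, 1750))/(448064 + 3017268) = (759815 - 1*1750)/(448064 + 3017268) = (759815 - 1750)/3465332 = 758065*(1/3465332) = 758065/3465332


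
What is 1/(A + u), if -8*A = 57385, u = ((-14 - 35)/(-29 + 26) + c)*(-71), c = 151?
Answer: -24/457291 ≈ -5.2483e-5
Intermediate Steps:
u = -35642/3 (u = ((-14 - 35)/(-29 + 26) + 151)*(-71) = (-49/(-3) + 151)*(-71) = (-49*(-1/3) + 151)*(-71) = (49/3 + 151)*(-71) = (502/3)*(-71) = -35642/3 ≈ -11881.)
A = -57385/8 (A = -1/8*57385 = -57385/8 ≈ -7173.1)
1/(A + u) = 1/(-57385/8 - 35642/3) = 1/(-457291/24) = -24/457291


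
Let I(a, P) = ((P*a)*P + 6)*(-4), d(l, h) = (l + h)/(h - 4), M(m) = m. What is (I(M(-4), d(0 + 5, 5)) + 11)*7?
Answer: 11109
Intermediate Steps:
d(l, h) = (h + l)/(-4 + h)
I(a, P) = -24 - 4*a*P**2 (I(a, P) = (a*P**2 + 6)*(-4) = (6 + a*P**2)*(-4) = -24 - 4*a*P**2)
(I(M(-4), d(0 + 5, 5)) + 11)*7 = ((-24 - 4*(-4)*((5 + (0 + 5))/(-4 + 5))**2) + 11)*7 = ((-24 - 4*(-4)*((5 + 5)/1)**2) + 11)*7 = ((-24 - 4*(-4)*(1*10)**2) + 11)*7 = ((-24 - 4*(-4)*10**2) + 11)*7 = ((-24 - 4*(-4)*100) + 11)*7 = ((-24 + 1600) + 11)*7 = (1576 + 11)*7 = 1587*7 = 11109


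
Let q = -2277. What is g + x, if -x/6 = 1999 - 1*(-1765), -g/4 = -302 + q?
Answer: -12268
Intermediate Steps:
g = 10316 (g = -4*(-302 - 2277) = -4*(-2579) = 10316)
x = -22584 (x = -6*(1999 - 1*(-1765)) = -6*(1999 + 1765) = -6*3764 = -22584)
g + x = 10316 - 22584 = -12268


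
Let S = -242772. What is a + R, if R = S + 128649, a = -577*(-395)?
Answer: 113792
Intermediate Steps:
a = 227915
R = -114123 (R = -242772 + 128649 = -114123)
a + R = 227915 - 114123 = 113792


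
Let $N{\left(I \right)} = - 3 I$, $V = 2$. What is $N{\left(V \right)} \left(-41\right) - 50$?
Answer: $196$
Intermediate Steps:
$N{\left(V \right)} \left(-41\right) - 50 = \left(-3\right) 2 \left(-41\right) - 50 = \left(-6\right) \left(-41\right) - 50 = 246 - 50 = 196$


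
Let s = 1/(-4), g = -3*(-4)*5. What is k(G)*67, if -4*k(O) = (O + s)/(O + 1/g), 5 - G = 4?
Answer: -3015/244 ≈ -12.357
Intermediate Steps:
G = 1 (G = 5 - 1*4 = 5 - 4 = 1)
g = 60 (g = 12*5 = 60)
s = -¼ ≈ -0.25000
k(O) = -(-¼ + O)/(4*(1/60 + O)) (k(O) = -(O - ¼)/(4*(O + 1/60)) = -(-¼ + O)/(4*(O + 1/60)) = -(-¼ + O)/(4*(1/60 + O)))
k(G)*67 = (15*(1 - 4*1)/(4*(1 + 60*1)))*67 = (15*(1 - 4)/(4*(1 + 60)))*67 = ((15/4)*(-3)/61)*67 = ((15/4)*(1/61)*(-3))*67 = -45/244*67 = -3015/244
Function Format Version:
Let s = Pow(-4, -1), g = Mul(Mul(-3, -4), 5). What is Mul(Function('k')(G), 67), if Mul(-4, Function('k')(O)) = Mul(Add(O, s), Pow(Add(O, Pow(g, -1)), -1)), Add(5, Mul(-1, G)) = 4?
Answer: Rational(-3015, 244) ≈ -12.357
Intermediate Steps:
G = 1 (G = Add(5, Mul(-1, 4)) = Add(5, -4) = 1)
g = 60 (g = Mul(12, 5) = 60)
s = Rational(-1, 4) ≈ -0.25000
Function('k')(O) = Mul(Rational(-1, 4), Pow(Add(Rational(1, 60), O), -1), Add(Rational(-1, 4), O)) (Function('k')(O) = Mul(Rational(-1, 4), Mul(Add(O, Rational(-1, 4)), Pow(Add(O, Pow(60, -1)), -1))) = Mul(Rational(-1, 4), Mul(Add(Rational(-1, 4), O), Pow(Add(O, Rational(1, 60)), -1))) = Mul(Rational(-1, 4), Mul(Add(Rational(-1, 4), O), Pow(Add(Rational(1, 60), O), -1))) = Mul(Rational(-1, 4), Mul(Pow(Add(Rational(1, 60), O), -1), Add(Rational(-1, 4), O))) = Mul(Rational(-1, 4), Pow(Add(Rational(1, 60), O), -1), Add(Rational(-1, 4), O)))
Mul(Function('k')(G), 67) = Mul(Mul(Rational(15, 4), Pow(Add(1, Mul(60, 1)), -1), Add(1, Mul(-4, 1))), 67) = Mul(Mul(Rational(15, 4), Pow(Add(1, 60), -1), Add(1, -4)), 67) = Mul(Mul(Rational(15, 4), Pow(61, -1), -3), 67) = Mul(Mul(Rational(15, 4), Rational(1, 61), -3), 67) = Mul(Rational(-45, 244), 67) = Rational(-3015, 244)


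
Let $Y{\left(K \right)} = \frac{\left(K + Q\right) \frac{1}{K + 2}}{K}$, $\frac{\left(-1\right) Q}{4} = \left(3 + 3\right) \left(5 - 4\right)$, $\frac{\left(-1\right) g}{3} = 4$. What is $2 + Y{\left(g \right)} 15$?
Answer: $- \frac{5}{2} \approx -2.5$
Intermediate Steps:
$g = -12$ ($g = \left(-3\right) 4 = -12$)
$Q = -24$ ($Q = - 4 \left(3 + 3\right) \left(5 - 4\right) = - 4 \cdot 6 \cdot 1 = \left(-4\right) 6 = -24$)
$Y{\left(K \right)} = \frac{-24 + K}{K \left(2 + K\right)}$ ($Y{\left(K \right)} = \frac{\left(K - 24\right) \frac{1}{K + 2}}{K} = \frac{\left(-24 + K\right) \frac{1}{2 + K}}{K} = \frac{\frac{1}{2 + K} \left(-24 + K\right)}{K} = \frac{-24 + K}{K \left(2 + K\right)}$)
$2 + Y{\left(g \right)} 15 = 2 + \frac{-24 - 12}{\left(-12\right) \left(2 - 12\right)} 15 = 2 + \left(- \frac{1}{12}\right) \frac{1}{-10} \left(-36\right) 15 = 2 + \left(- \frac{1}{12}\right) \left(- \frac{1}{10}\right) \left(-36\right) 15 = 2 - \frac{9}{2} = - \frac{5}{2}$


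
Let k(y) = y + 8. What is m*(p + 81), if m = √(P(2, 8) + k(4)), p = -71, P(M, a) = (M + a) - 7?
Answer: 10*√15 ≈ 38.730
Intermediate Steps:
k(y) = 8 + y
P(M, a) = -7 + M + a
m = √15 (m = √((-7 + 2 + 8) + (8 + 4)) = √(3 + 12) = √15 ≈ 3.8730)
m*(p + 81) = √15*(-71 + 81) = √15*10 = 10*√15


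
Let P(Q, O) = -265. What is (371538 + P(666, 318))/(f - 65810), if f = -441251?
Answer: -371273/507061 ≈ -0.73221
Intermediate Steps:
(371538 + P(666, 318))/(f - 65810) = (371538 - 265)/(-441251 - 65810) = 371273/(-507061) = 371273*(-1/507061) = -371273/507061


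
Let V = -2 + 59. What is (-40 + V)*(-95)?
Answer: -1615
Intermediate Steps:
V = 57
(-40 + V)*(-95) = (-40 + 57)*(-95) = 17*(-95) = -1615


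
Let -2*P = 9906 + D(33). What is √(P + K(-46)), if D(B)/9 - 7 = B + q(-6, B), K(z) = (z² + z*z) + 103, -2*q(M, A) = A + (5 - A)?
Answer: I*√3147/2 ≈ 28.049*I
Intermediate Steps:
q(M, A) = -5/2 (q(M, A) = -(A + (5 - A))/2 = -½*5 = -5/2)
K(z) = 103 + 2*z² (K(z) = (z² + z²) + 103 = 2*z² + 103 = 103 + 2*z²)
D(B) = 81/2 + 9*B (D(B) = 63 + 9*(B - 5/2) = 63 + 9*(-5/2 + B) = 63 + (-45/2 + 9*B) = 81/2 + 9*B)
P = -20487/4 (P = -(9906 + (81/2 + 9*33))/2 = -(9906 + (81/2 + 297))/2 = -(9906 + 675/2)/2 = -½*20487/2 = -20487/4 ≈ -5121.8)
√(P + K(-46)) = √(-20487/4 + (103 + 2*(-46)²)) = √(-20487/4 + (103 + 2*2116)) = √(-20487/4 + (103 + 4232)) = √(-20487/4 + 4335) = √(-3147/4) = I*√3147/2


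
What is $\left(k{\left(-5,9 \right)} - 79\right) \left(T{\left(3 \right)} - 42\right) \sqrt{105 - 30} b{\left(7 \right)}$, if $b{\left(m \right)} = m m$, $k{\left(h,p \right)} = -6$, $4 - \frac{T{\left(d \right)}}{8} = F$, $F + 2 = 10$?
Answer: $1541050 \sqrt{3} \approx 2.6692 \cdot 10^{6}$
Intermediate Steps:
$F = 8$ ($F = -2 + 10 = 8$)
$T{\left(d \right)} = -32$ ($T{\left(d \right)} = 32 - 64 = -32$)
$b{\left(m \right)} = m^{2}$
$\left(k{\left(-5,9 \right)} - 79\right) \left(T{\left(3 \right)} - 42\right) \sqrt{105 - 30} b{\left(7 \right)} = \left(-6 - 79\right) \left(-32 - 42\right) \sqrt{105 - 30} \cdot 7^{2} = \left(-85\right) \left(-74\right) \sqrt{75} \cdot 49 = 6290 \cdot 5 \sqrt{3} \cdot 49 = 31450 \sqrt{3} \cdot 49 = 1541050 \sqrt{3}$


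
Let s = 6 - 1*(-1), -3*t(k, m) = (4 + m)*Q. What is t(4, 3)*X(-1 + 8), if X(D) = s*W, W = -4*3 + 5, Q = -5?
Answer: -1715/3 ≈ -571.67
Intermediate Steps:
t(k, m) = 20/3 + 5*m/3 (t(k, m) = -(4 + m)*(-5)/3 = -(-20 - 5*m)/3 = 20/3 + 5*m/3)
W = -7 (W = -12 + 5 = -7)
s = 7 (s = 6 + 1 = 7)
X(D) = -49 (X(D) = 7*(-7) = -49)
t(4, 3)*X(-1 + 8) = (20/3 + (5/3)*3)*(-49) = (20/3 + 5)*(-49) = (35/3)*(-49) = -1715/3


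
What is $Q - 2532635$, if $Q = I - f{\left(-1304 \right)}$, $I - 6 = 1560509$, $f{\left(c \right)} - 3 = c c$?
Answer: $-2672539$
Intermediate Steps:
$f{\left(c \right)} = 3 + c^{2}$ ($f{\left(c \right)} = 3 + c c = 3 + c^{2}$)
$I = 1560515$ ($I = 6 + 1560509 = 1560515$)
$Q = -139904$ ($Q = 1560515 - \left(3 + \left(-1304\right)^{2}\right) = 1560515 - \left(3 + 1700416\right) = 1560515 - 1700419 = -139904$)
$Q - 2532635 = -139904 - 2532635 = -2672539$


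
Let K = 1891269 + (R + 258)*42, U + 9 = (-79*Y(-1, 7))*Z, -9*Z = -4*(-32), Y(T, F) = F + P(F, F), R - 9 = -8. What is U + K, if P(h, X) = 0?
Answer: 17190026/9 ≈ 1.9100e+6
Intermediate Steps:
R = 1 (R = 9 - 8 = 1)
Y(T, F) = F (Y(T, F) = F + 0 = F)
Z = -128/9 (Z = -(-4)*(-32)/9 = -⅑*128 = -128/9 ≈ -14.222)
U = 70703/9 (U = -9 - 79*7*(-128/9) = -9 - 553*(-128/9) = -9 + 70784/9 = 70703/9 ≈ 7855.9)
K = 1902147 (K = 1891269 + (1 + 258)*42 = 1891269 + 259*42 = 1891269 + 10878 = 1902147)
U + K = 70703/9 + 1902147 = 17190026/9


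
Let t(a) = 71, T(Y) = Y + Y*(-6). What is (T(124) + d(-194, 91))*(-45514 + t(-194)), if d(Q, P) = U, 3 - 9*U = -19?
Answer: 252572194/9 ≈ 2.8064e+7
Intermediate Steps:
T(Y) = -5*Y (T(Y) = Y - 6*Y = -5*Y)
U = 22/9 (U = 1/3 - 1/9*(-19) = 1/3 + 19/9 = 22/9 ≈ 2.4444)
d(Q, P) = 22/9
(T(124) + d(-194, 91))*(-45514 + t(-194)) = (-5*124 + 22/9)*(-45514 + 71) = (-620 + 22/9)*(-45443) = -5558/9*(-45443) = 252572194/9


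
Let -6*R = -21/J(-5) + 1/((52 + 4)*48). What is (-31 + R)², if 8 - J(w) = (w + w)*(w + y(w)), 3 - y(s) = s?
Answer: 89703383188969/93900570624 ≈ 955.30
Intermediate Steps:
y(s) = 3 - s
J(w) = 8 - 6*w (J(w) = 8 - (w + w)*(w + (3 - w)) = 8 - 2*w*3 = 8 - 6*w)
R = 28205/306432 (R = -(-21/(8 - 6*(-5)) + 1/((52 + 4)*48))/6 = -(-21/(8 + 30) + (1/48)/56)/6 = -(-21/38 + (1/56)*(1/48))/6 = -(-21*1/38 + 1/2688)/6 = -(-21/38 + 1/2688)/6 = -⅙*(-28205/51072) = 28205/306432 ≈ 0.092043)
(-31 + R)² = (-31 + 28205/306432)² = (-9471187/306432)² = 89703383188969/93900570624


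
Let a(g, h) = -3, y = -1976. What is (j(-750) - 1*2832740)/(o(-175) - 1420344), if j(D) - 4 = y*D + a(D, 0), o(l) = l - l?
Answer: 1350739/1420344 ≈ 0.95099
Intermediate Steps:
o(l) = 0
j(D) = 1 - 1976*D (j(D) = 4 + (-1976*D - 3) = 4 + (-3 - 1976*D) = 1 - 1976*D)
(j(-750) - 1*2832740)/(o(-175) - 1420344) = ((1 - 1976*(-750)) - 1*2832740)/(0 - 1420344) = ((1 + 1482000) - 2832740)/(-1420344) = (1482001 - 2832740)*(-1/1420344) = -1350739*(-1/1420344) = 1350739/1420344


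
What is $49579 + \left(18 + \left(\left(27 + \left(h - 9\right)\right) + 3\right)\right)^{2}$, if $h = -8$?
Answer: $50540$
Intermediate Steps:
$49579 + \left(18 + \left(\left(27 + \left(h - 9\right)\right) + 3\right)\right)^{2} = 49579 + \left(18 + \left(\left(27 - 17\right) + 3\right)\right)^{2} = 49579 + \left(18 + \left(10 + 3\right)\right)^{2} = 49579 + \left(18 + 13\right)^{2} = 49579 + 31^{2} = 49579 + 961 = 50540$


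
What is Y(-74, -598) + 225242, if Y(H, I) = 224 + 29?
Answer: 225495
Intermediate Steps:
Y(H, I) = 253
Y(-74, -598) + 225242 = 253 + 225242 = 225495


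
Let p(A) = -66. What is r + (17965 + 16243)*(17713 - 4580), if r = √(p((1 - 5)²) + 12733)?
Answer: 449253664 + √12667 ≈ 4.4925e+8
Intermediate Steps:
r = √12667 (r = √(-66 + 12733) = √12667 ≈ 112.55)
r + (17965 + 16243)*(17713 - 4580) = √12667 + (17965 + 16243)*(17713 - 4580) = √12667 + 34208*13133 = √12667 + 449253664 = 449253664 + √12667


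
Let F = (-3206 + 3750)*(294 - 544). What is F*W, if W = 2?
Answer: -272000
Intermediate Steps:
F = -136000 (F = 544*(-250) = -136000)
F*W = -136000*2 = -272000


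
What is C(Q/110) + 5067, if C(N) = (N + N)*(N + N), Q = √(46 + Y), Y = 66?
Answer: 15327787/3025 ≈ 5067.0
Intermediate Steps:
Q = 4*√7 (Q = √(46 + 66) = √112 = 4*√7 ≈ 10.583)
C(N) = 4*N² (C(N) = (2*N)*(2*N) = 4*N²)
C(Q/110) + 5067 = 4*((4*√7)/110)² + 5067 = 4*((4*√7)*(1/110))² + 5067 = 4*(2*√7/55)² + 5067 = 4*(28/3025) + 5067 = 112/3025 + 5067 = 15327787/3025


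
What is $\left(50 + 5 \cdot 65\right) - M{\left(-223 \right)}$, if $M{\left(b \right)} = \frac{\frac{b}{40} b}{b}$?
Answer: $\frac{15223}{40} \approx 380.58$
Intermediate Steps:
$M{\left(b \right)} = \frac{b}{40}$ ($M{\left(b \right)} = \frac{b \frac{1}{40} b}{b} = \frac{\frac{b}{40} b}{b} = \frac{\frac{1}{40} b^{2}}{b} = \frac{b}{40}$)
$\left(50 + 5 \cdot 65\right) - M{\left(-223 \right)} = \left(50 + 5 \cdot 65\right) - \frac{1}{40} \left(-223\right) = \left(50 + 325\right) - - \frac{223}{40} = 375 + \frac{223}{40} = \frac{15223}{40}$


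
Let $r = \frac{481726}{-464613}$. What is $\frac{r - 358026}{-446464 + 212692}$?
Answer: $\frac{41586003916}{27153377559} \approx 1.5315$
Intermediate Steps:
$r = - \frac{481726}{464613}$ ($r = 481726 \left(- \frac{1}{464613}\right) = - \frac{481726}{464613} \approx -1.0368$)
$\frac{r - 358026}{-446464 + 212692} = \frac{- \frac{481726}{464613} - 358026}{-446464 + 212692} = - \frac{166344015664}{464613 \left(-233772\right)} = \left(- \frac{166344015664}{464613}\right) \left(- \frac{1}{233772}\right) = \frac{41586003916}{27153377559}$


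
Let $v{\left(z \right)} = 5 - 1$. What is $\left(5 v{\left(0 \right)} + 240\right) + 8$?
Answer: $268$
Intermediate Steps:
$v{\left(z \right)} = 4$ ($v{\left(z \right)} = 5 - 1 = 4$)
$\left(5 v{\left(0 \right)} + 240\right) + 8 = \left(5 \cdot 4 + 240\right) + 8 = \left(20 + 240\right) + 8 = 260 + 8 = 268$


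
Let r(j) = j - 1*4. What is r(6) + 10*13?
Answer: 132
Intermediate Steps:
r(j) = -4 + j (r(j) = j - 4 = -4 + j)
r(6) + 10*13 = (-4 + 6) + 10*13 = 2 + 130 = 132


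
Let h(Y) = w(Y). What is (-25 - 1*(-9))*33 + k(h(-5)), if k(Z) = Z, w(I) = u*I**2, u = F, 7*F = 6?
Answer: -3546/7 ≈ -506.57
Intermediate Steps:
F = 6/7 (F = (1/7)*6 = 6/7 ≈ 0.85714)
u = 6/7 ≈ 0.85714
w(I) = 6*I**2/7
h(Y) = 6*Y**2/7
(-25 - 1*(-9))*33 + k(h(-5)) = (-25 - 1*(-9))*33 + (6/7)*(-5)**2 = (-25 + 9)*33 + (6/7)*25 = -16*33 + 150/7 = -528 + 150/7 = -3546/7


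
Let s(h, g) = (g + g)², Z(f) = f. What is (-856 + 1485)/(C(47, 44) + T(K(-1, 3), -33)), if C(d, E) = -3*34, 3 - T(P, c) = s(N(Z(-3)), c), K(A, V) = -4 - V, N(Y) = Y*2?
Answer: -629/4455 ≈ -0.14119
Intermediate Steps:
N(Y) = 2*Y
s(h, g) = 4*g² (s(h, g) = (2*g)² = 4*g²)
T(P, c) = 3 - 4*c²
C(d, E) = -102
(-856 + 1485)/(C(47, 44) + T(K(-1, 3), -33)) = (-856 + 1485)/(-102 + (3 - 4*(-33)²)) = 629/(-102 + (3 - 4*1089)) = 629/(-102 + (3 - 4356)) = 629/(-102 - 4353) = 629/(-4455) = 629*(-1/4455) = -629/4455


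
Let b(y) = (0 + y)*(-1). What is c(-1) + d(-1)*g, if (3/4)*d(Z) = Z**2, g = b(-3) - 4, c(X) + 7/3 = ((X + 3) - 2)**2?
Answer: -11/3 ≈ -3.6667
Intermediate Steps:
b(y) = -y (b(y) = y*(-1) = -y)
c(X) = -7/3 + (1 + X)**2 (c(X) = -7/3 + ((X + 3) - 2)**2 = -7/3 + ((3 + X) - 2)**2 = -7/3 + (1 + X)**2)
g = -1 (g = -1*(-3) - 4 = 3 - 4 = -1)
d(Z) = 4*Z**2/3
c(-1) + d(-1)*g = (-7/3 + (1 - 1)**2) + ((4/3)*(-1)**2)*(-1) = (-7/3 + 0**2) + ((4/3)*1)*(-1) = (-7/3 + 0) + (4/3)*(-1) = -7/3 - 4/3 = -11/3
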